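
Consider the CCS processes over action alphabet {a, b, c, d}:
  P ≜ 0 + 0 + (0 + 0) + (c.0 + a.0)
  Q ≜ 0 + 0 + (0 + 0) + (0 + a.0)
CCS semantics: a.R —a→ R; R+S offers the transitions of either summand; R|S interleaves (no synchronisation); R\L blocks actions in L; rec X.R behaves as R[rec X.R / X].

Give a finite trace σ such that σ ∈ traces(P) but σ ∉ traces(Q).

c

LTS(P): 2 reachable states
  m0 = 0 + 0 + (0 + 0) + (c.0 + a.0) :: --a--▸ m1, --c--▸ m1
  m1 = 0 :: deadlocked
LTS(Q): 2 reachable states
  n0 = 0 + 0 + (0 + 0) + (0 + a.0) :: --a--▸ n1
  n1 = 0 :: deadlocked
Run σ = ⟨c⟩ on P: start {m0}
  [1] c ⇒ {m1}
  P completes σ.
Run σ = ⟨c⟩ on Q: start {n0}
  [1] c ⇒ ∅  — Q cannot continue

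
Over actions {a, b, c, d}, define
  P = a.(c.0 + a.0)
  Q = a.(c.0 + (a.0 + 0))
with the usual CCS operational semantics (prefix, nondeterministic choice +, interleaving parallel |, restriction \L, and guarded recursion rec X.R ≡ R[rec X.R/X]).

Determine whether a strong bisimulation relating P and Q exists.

YES

LTS(P): 3 reachable states
  u0 = a.(c.0 + a.0) :: -a-> u1
  u1 = c.0 + a.0 :: -a-> u2, -c-> u2
  u2 = 0 :: (no moves)
LTS(Q): 3 reachable states
  v0 = a.(c.0 + (a.0 + 0)) :: -a-> v1
  v1 = c.0 + (a.0 + 0) :: -a-> v2, -c-> v2
  v2 = 0 :: (no moves)
Bisimilarity quotient blocks:
  B0 = {u0, v0}
  B1 = {u1, v1}
  B2 = {u2, v2}
u0 ∈ B0, v0 ∈ B0 → same block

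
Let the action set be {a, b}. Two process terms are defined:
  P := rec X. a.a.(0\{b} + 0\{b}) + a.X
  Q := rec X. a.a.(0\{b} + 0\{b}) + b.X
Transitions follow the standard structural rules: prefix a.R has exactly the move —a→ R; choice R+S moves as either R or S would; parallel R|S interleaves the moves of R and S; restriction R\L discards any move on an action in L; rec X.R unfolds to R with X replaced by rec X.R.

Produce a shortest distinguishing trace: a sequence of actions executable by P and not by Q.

aaa

LTS(P): 3 reachable states
  s0 = rec X. a.a.(0\{b} + 0\{b}) + a.X | --a--▸ s0, --a--▸ s1
  s1 = a.(0\{b} + 0\{b}) | --a--▸ s2
  s2 = 0\{b} + 0\{b} | (no moves)
LTS(Q): 3 reachable states
  t0 = rec X. a.a.(0\{b} + 0\{b}) + b.X | --a--▸ t1, --b--▸ t0
  t1 = a.(0\{b} + 0\{b}) | --a--▸ t2
  t2 = 0\{b} + 0\{b} | (no moves)
Executing aaa from P (initial set {s0}):
  [1] a ⇒ {s0, s1}
  [2] a ⇒ {s0, s1, s2}
  [3] a ⇒ {s0, s1, s2}
  ✓ P
Executing aaa from Q (initial set {t0}):
  [1] a ⇒ {t1}
  [2] a ⇒ {t2}
  [3] a ⇒ ∅  — Q cannot continue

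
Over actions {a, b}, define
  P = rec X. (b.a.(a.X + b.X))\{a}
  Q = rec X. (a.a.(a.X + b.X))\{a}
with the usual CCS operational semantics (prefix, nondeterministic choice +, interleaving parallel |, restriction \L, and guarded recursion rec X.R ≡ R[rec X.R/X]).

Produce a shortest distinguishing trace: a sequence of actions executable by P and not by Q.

b

LTS(P): 2 reachable states
  u0 = rec X. (b.a.(a.X + b.X))\{a} → --b--▸ u1
  u1 = (a.(a.(rec X. (b.a.(a.X + b.X))\{a}) + b.(rec X. (b.a.(a.X + b.X))\{a})))\{a} → (no moves)
LTS(Q): 1 reachable states
  v0 = rec X. (a.a.(a.X + b.X))\{a} → (no moves)
Run σ = ⟨b⟩ on P: start {u0}
  [1] b ⇒ {u1}
  P completes σ.
Run σ = ⟨b⟩ on Q: start {v0}
  [1] b ⇒ ∅ (Q stuck)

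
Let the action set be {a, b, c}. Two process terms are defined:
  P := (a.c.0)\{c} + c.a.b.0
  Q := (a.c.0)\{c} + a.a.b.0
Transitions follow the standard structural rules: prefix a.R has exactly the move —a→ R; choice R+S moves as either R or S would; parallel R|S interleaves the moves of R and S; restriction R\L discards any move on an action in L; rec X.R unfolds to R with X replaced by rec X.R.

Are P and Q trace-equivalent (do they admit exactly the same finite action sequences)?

LTS(P): 5 reachable states
  u0 = (a.c.0)\{c} + c.a.b.0 :: --a--▸ u1, --c--▸ u2
  u1 = (c.0)\{c} :: deadlocked
  u2 = a.b.0 :: --a--▸ u3
  u3 = b.0 :: --b--▸ u4
  u4 = 0 :: deadlocked
LTS(Q): 5 reachable states
  v0 = (a.c.0)\{c} + a.a.b.0 :: --a--▸ v1, --a--▸ v2
  v1 = (c.0)\{c} :: deadlocked
  v2 = a.b.0 :: --a--▸ v3
  v3 = b.0 :: --b--▸ v4
  v4 = 0 :: deadlocked
Run σ = ⟨c⟩ on P: start {u0}
  after c @ step 1: {u2}
  ✓ P
Run σ = ⟨c⟩ on Q: start {v0}
  after c @ step 1: ∅ (Q stuck)

trace-distinct — witness ⟨c⟩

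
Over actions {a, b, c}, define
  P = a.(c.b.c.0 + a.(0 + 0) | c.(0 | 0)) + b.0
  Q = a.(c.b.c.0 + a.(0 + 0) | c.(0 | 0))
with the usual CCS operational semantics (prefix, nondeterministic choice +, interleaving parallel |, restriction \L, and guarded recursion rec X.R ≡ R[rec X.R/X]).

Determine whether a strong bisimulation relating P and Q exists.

Reachable graph of P (8 states):
  u0 = a.(c.b.c.0 + a.(0 + 0) | c.(0 | 0)) + b.0 | ··a··> u1, ··b··> u2
  u1 = c.b.c.0 + a.(0 + 0) | c.(0 | 0) | ··a··> u3, ··c··> u4, ··c··> u5
  u2 = 0 | (no moves)
  u3 = (0 + 0) | c.(0 | 0) | ··c··> u6
  u4 = a.(0 + 0) | (0 | 0) | ··a··> u6
  u5 = b.c.0 | ··b··> u7
  u6 = (0 + 0) | (0 | 0) | (no moves)
  u7 = c.0 | ··c··> u2
Reachable graph of Q (8 states):
  v0 = a.(c.b.c.0 + a.(0 + 0) | c.(0 | 0)) | ··a··> v1
  v1 = c.b.c.0 + a.(0 + 0) | c.(0 | 0) | ··a··> v2, ··c··> v3, ··c··> v4
  v2 = (0 + 0) | c.(0 | 0) | ··c··> v5
  v3 = a.(0 + 0) | (0 | 0) | ··a··> v5
  v4 = b.c.0 | ··b··> v6
  v5 = (0 + 0) | (0 | 0) | (no moves)
  v6 = c.0 | ··c··> v7
  v7 = 0 | (no moves)
Bisimilarity quotient blocks:
  B0 = {u0}
  B1 = {u1, v1}
  B2 = {u3, u7, v2, v6}
  B3 = {u2, u6, v5, v7}
  B4 = {u4, v3}
  B5 = {u5, v4}
  B6 = {v0}
u0 ∈ B0, v0 ∈ B6 → different blocks

NO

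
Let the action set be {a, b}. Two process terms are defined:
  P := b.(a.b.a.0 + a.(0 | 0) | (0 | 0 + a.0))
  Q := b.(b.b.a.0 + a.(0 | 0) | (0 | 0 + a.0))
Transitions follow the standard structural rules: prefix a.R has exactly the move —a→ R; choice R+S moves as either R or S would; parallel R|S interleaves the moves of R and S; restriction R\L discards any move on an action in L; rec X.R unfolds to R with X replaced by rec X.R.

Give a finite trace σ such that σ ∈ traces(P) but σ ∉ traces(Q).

LTS(P): 8 reachable states
  s0 = b.(a.b.a.0 + a.(0 | 0) | (0 | 0 + a.0)) has moves ··b··> s1
  s1 = a.b.a.0 + a.(0 | 0) | (0 | 0 + a.0) has moves ··a··> s2, ··a··> s3, ··a··> s4
  s2 = 0 | 0 | (0 | 0 + a.0) has moves ··a··> s5
  s3 = a.(0 | 0) | 0 has moves ··a··> s5
  s4 = b.a.0 has moves ··b··> s6
  s5 = 0 | 0 | 0 has moves (no moves)
  s6 = a.0 has moves ··a··> s7
  s7 = 0 has moves (no moves)
LTS(Q): 8 reachable states
  t0 = b.(b.b.a.0 + a.(0 | 0) | (0 | 0 + a.0)) has moves ··b··> t1
  t1 = b.b.a.0 + a.(0 | 0) | (0 | 0 + a.0) has moves ··a··> t2, ··a··> t3, ··b··> t4
  t2 = 0 | 0 | (0 | 0 + a.0) has moves ··a··> t5
  t3 = a.(0 | 0) | 0 has moves ··a··> t5
  t4 = b.a.0 has moves ··b··> t6
  t5 = 0 | 0 | 0 has moves (no moves)
  t6 = a.0 has moves ··a··> t7
  t7 = 0 has moves (no moves)
Trace ⟨bab⟩ through P, begin at {s0}:
  [1] b ⇒ {s1}
  [2] a ⇒ {s2, s3, s4}
  [3] b ⇒ {s6}
  — P admits the full trace.
Trace ⟨bab⟩ through Q, begin at {t0}:
  [1] b ⇒ {t1}
  [2] a ⇒ {t2, t3}
  [3] b ⇒ no successor for Q

bab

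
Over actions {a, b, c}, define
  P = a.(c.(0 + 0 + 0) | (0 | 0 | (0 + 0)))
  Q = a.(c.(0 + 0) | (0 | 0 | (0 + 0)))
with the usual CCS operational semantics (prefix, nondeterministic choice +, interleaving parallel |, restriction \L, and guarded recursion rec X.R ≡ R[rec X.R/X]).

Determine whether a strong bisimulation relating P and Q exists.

Reachable graph of P (3 states):
  u0 = a.(c.(0 + 0 + 0) | (0 | 0 | (0 + 0))) has moves --a--▸ u1
  u1 = c.(0 + 0 + 0) | (0 | 0 | (0 + 0)) has moves --c--▸ u2
  u2 = (0 + 0 + 0) | (0 | 0 | (0 + 0)) has moves ∅
Reachable graph of Q (3 states):
  v0 = a.(c.(0 + 0) | (0 | 0 | (0 + 0))) has moves --a--▸ v1
  v1 = c.(0 + 0) | (0 | 0 | (0 + 0)) has moves --c--▸ v2
  v2 = (0 + 0) | (0 | 0 | (0 + 0)) has moves ∅
Bisimilarity quotient blocks:
  B0 = {u0, v0}
  B1 = {u1, v1}
  B2 = {u2, v2}
u0 ∈ B0, v0 ∈ B0 → same block

P ~ Q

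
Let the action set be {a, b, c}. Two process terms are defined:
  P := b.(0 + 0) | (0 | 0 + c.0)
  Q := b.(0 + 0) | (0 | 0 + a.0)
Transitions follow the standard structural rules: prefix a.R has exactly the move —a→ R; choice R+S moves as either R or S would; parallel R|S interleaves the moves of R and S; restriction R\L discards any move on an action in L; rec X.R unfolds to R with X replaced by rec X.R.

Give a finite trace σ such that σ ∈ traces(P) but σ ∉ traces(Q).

Reachable graph of P (4 states):
  m0 = b.(0 + 0) | (0 | 0 + c.0) | --b--▸ m1, --c--▸ m2
  m1 = (0 + 0) | (0 | 0 + c.0) | --c--▸ m3
  m2 = b.(0 + 0) | 0 | --b--▸ m3
  m3 = (0 + 0) | 0 | ∅
Reachable graph of Q (4 states):
  n0 = b.(0 + 0) | (0 | 0 + a.0) | --a--▸ n1, --b--▸ n2
  n1 = b.(0 + 0) | 0 | --b--▸ n3
  n2 = (0 + 0) | (0 | 0 + a.0) | --a--▸ n3
  n3 = (0 + 0) | 0 | ∅
Trace ⟨c⟩ through P, begin at {m0}:
  [1] c ⇒ {m2}
  P completes σ.
Trace ⟨c⟩ through Q, begin at {n0}:
  [1] c ⇒ ∅  — Q cannot continue

c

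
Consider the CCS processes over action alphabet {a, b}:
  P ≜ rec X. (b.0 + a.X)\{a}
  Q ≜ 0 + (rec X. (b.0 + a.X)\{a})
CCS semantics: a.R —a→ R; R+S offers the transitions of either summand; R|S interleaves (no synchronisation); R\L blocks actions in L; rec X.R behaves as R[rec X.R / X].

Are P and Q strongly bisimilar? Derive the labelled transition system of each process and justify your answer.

Reachable graph of P (2 states):
  u0 = rec X. (b.0 + a.X)\{a} → --b--▸ u1
  u1 = 0\{a} → ∅
Reachable graph of Q (2 states):
  v0 = 0 + (rec X. (b.0 + a.X)\{a}) → --b--▸ v1
  v1 = 0\{a} → ∅
Bisimilarity quotient blocks:
  B0 = {u0, v0}
  B1 = {u1, v1}
u0 ∈ B0, v0 ∈ B0 → same block

YES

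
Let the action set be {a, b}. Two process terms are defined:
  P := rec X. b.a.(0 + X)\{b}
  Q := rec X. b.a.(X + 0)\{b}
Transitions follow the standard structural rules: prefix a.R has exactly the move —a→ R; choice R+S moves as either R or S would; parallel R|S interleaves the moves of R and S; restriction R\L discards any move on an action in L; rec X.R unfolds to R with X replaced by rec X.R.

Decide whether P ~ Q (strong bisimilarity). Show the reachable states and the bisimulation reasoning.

Reachable graph of P (3 states):
  p0 = rec X. b.a.(0 + X)\{b} ⊢ ··b··> p1
  p1 = a.(0 + (rec X. b.a.(0 + X)\{b}))\{b} ⊢ ··a··> p2
  p2 = (0 + (rec X. b.a.(0 + X)\{b}))\{b} ⊢ stopped
Reachable graph of Q (3 states):
  q0 = rec X. b.a.(X + 0)\{b} ⊢ ··b··> q1
  q1 = a.((rec X. b.a.(X + 0)\{b}) + 0)\{b} ⊢ ··a··> q2
  q2 = ((rec X. b.a.(X + 0)\{b}) + 0)\{b} ⊢ stopped
Coarsest stable partition (strong bisimilarity classes):
  B0 = {p0, q0}
  B1 = {p1, q1}
  B2 = {p2, q2}
p0 ∈ B0, q0 ∈ B0 → same block

P ~ Q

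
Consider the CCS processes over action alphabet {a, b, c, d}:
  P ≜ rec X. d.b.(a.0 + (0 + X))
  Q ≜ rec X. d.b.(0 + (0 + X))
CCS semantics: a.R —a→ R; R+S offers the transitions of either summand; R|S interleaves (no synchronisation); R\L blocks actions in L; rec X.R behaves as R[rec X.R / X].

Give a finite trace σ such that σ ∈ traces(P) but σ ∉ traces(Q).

Reachable graph of P (4 states):
  s0 = rec X. d.b.(a.0 + (0 + X)) has moves --d--▸ s1
  s1 = b.(a.0 + (0 + (rec X. d.b.(a.0 + (0 + X))))) has moves --b--▸ s2
  s2 = a.0 + (0 + (rec X. d.b.(a.0 + (0 + X)))) has moves --a--▸ s3, --d--▸ s1
  s3 = 0 has moves stopped
Reachable graph of Q (3 states):
  t0 = rec X. d.b.(0 + (0 + X)) has moves --d--▸ t1
  t1 = b.(0 + (0 + (rec X. d.b.(0 + (0 + X))))) has moves --b--▸ t2
  t2 = 0 + (0 + (rec X. d.b.(0 + (0 + X)))) has moves --d--▸ t1
Trace ⟨dba⟩ through P, begin at {s0}:
  step 1 (d): {s1}
  step 2 (b): {s2}
  step 3 (a): {s3}
  P completes σ.
Trace ⟨dba⟩ through Q, begin at {t0}:
  step 1 (d): {t1}
  step 2 (b): {t2}
  step 3 (a): no successor for Q

dba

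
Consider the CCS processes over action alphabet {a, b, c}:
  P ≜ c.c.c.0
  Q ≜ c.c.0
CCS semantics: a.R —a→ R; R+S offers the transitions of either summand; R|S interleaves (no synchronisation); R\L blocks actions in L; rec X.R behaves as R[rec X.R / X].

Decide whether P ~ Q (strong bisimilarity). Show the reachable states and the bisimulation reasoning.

not bisimilar

LTS(P): 4 reachable states
  m0 = c.c.c.0 has moves -c-> m1
  m1 = c.c.0 has moves -c-> m2
  m2 = c.0 has moves -c-> m3
  m3 = 0 has moves ·
LTS(Q): 3 reachable states
  n0 = c.c.0 has moves -c-> n1
  n1 = c.0 has moves -c-> n2
  n2 = 0 has moves ·
Coarsest stable partition (strong bisimilarity classes):
  B0 = {m0}
  B1 = {m1, n0}
  B2 = {m2, n1}
  B3 = {m3, n2}
m0 ∈ B0, n0 ∈ B1 → different blocks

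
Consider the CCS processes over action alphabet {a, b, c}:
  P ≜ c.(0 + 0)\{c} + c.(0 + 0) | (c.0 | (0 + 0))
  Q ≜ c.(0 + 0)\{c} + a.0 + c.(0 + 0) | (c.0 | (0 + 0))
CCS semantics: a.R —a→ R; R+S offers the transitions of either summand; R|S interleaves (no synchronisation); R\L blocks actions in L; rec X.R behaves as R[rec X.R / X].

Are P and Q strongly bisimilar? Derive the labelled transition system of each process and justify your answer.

not bisimilar

LTS(P): 5 reachable states
  m0 = c.(0 + 0)\{c} + c.(0 + 0) | (c.0 | (0 + 0)) | —c→ m1, —c→ m2, —c→ m3
  m1 = (0 + 0) | (c.0 | (0 + 0)) | —c→ m4
  m2 = (0 + 0)\{c} | ∅
  m3 = c.(0 + 0) | (0 | (0 + 0)) | —c→ m4
  m4 = (0 + 0) | (0 | (0 + 0)) | ∅
LTS(Q): 6 reachable states
  n0 = c.(0 + 0)\{c} + a.0 + c.(0 + 0) | (c.0 | (0 + 0)) | —a→ n1, —c→ n2, —c→ n3, —c→ n4
  n1 = 0 | ∅
  n2 = (0 + 0) | (c.0 | (0 + 0)) | —c→ n5
  n3 = (0 + 0)\{c} | ∅
  n4 = c.(0 + 0) | (0 | (0 + 0)) | —c→ n5
  n5 = (0 + 0) | (0 | (0 + 0)) | ∅
Bisimilarity quotient blocks:
  B0 = {m0}
  B1 = {m1, m3, n2, n4}
  B2 = {m2, m4, n1, n3, n5}
  B3 = {n0}
m0 ∈ B0, n0 ∈ B3 → different blocks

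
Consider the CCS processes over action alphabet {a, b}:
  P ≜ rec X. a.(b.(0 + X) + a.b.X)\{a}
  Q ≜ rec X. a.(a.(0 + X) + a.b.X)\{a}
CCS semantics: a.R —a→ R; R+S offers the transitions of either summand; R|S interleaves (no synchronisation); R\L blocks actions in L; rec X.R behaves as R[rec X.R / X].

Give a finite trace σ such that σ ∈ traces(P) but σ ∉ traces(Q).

ab

LTS(P): 3 reachable states
  m0 = rec X. a.(b.(0 + X) + a.b.X)\{a} :: --a--▸ m1
  m1 = (b.(0 + (rec X. a.(b.(0 + X) + a.b.X)\{a})) + a.b.(rec X. a.(b.(0 + X) + a.b.X)\{a}))\{a} :: --b--▸ m2
  m2 = (0 + (rec X. a.(b.(0 + X) + a.b.X)\{a}))\{a} :: deadlocked
LTS(Q): 2 reachable states
  n0 = rec X. a.(a.(0 + X) + a.b.X)\{a} :: --a--▸ n1
  n1 = (a.(0 + (rec X. a.(a.(0 + X) + a.b.X)\{a})) + a.b.(rec X. a.(a.(0 + X) + a.b.X)\{a}))\{a} :: deadlocked
Trace ⟨ab⟩ through P, begin at {m0}:
  [1] a ⇒ {m1}
  [2] b ⇒ {m2}
  — P admits the full trace.
Trace ⟨ab⟩ through Q, begin at {n0}:
  [1] a ⇒ {n1}
  [2] b ⇒ no successor for Q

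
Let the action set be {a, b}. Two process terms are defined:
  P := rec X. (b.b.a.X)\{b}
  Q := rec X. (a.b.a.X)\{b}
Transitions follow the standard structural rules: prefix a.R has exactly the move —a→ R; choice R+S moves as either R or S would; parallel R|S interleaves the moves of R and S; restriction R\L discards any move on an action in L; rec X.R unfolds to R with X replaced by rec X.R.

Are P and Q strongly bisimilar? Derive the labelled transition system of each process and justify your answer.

NO

P's transition system — 1 states:
  p0 = rec X. (b.b.a.X)\{b} | ∅
Q's transition system — 2 states:
  q0 = rec X. (a.b.a.X)\{b} | --a--▸ q1
  q1 = (b.a.(rec X. (a.b.a.X)\{b}))\{b} | ∅
Partition-refinement fixed point:
  B0 = {p0, q1}
  B1 = {q0}
p0 ∈ B0, q0 ∈ B1 → different blocks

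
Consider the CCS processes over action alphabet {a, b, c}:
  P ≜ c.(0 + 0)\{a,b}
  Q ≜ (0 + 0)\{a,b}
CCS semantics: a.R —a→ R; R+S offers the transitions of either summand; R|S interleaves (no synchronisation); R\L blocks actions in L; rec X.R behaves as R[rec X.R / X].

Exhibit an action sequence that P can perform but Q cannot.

c

LTS(P): 2 reachable states
  u0 = c.(0 + 0)\{a,b} | -c-> u1
  u1 = (0 + 0)\{a,b} | deadlocked
LTS(Q): 1 reachable states
  v0 = (0 + 0)\{a,b} | deadlocked
Run σ = ⟨c⟩ on P: start {u0}
  [1] c ⇒ {u1}
  ✓ P
Run σ = ⟨c⟩ on Q: start {v0}
  [1] c ⇒ ∅ (Q stuck)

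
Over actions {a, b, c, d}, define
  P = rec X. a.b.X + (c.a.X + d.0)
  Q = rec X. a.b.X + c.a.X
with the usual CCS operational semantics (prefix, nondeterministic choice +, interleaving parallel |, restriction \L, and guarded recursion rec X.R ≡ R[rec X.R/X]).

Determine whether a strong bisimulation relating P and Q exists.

P's transition system — 4 states:
  s0 = rec X. a.b.X + (c.a.X + d.0) | —a→ s1, —c→ s2, —d→ s3
  s1 = b.(rec X. a.b.X + (c.a.X + d.0)) | —b→ s0
  s2 = a.(rec X. a.b.X + (c.a.X + d.0)) | —a→ s0
  s3 = 0 | ·
Q's transition system — 3 states:
  t0 = rec X. a.b.X + c.a.X | —a→ t1, —c→ t2
  t1 = b.(rec X. a.b.X + c.a.X) | —b→ t0
  t2 = a.(rec X. a.b.X + c.a.X) | —a→ t0
Bisimilarity quotient blocks:
  B0 = {s0}
  B1 = {s2}
  B2 = {s3}
  B3 = {s1}
  B4 = {t0}
  B5 = {t1}
  B6 = {t2}
s0 ∈ B0, t0 ∈ B4 → different blocks

NO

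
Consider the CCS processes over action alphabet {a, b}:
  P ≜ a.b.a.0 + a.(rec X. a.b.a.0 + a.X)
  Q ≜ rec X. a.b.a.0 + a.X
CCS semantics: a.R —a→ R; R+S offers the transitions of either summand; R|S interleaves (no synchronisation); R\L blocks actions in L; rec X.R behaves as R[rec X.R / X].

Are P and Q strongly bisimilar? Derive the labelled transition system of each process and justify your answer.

P's transition system — 5 states:
  s0 = a.b.a.0 + a.(rec X. a.b.a.0 + a.X) | -a-> s1, -a-> s2
  s1 = b.a.0 | -b-> s3
  s2 = rec X. a.b.a.0 + a.X | -a-> s1, -a-> s2
  s3 = a.0 | -a-> s4
  s4 = 0 | deadlocked
Q's transition system — 4 states:
  t0 = rec X. a.b.a.0 + a.X | -a-> t0, -a-> t1
  t1 = b.a.0 | -b-> t2
  t2 = a.0 | -a-> t3
  t3 = 0 | deadlocked
Partition-refinement fixed point:
  B0 = {s0, s2, t0}
  B1 = {s1, t1}
  B2 = {s3, t2}
  B3 = {s4, t3}
s0 ∈ B0, t0 ∈ B0 → same block

bisimilar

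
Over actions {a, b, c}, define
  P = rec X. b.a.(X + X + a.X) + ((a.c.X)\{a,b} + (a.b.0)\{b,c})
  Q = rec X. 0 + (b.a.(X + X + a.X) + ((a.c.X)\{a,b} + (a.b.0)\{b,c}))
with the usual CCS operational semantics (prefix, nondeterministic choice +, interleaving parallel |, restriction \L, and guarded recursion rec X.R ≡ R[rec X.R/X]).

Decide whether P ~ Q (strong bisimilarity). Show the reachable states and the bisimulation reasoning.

Reachable graph of P (4 states):
  s0 = rec X. b.a.(X + X + a.X) + ((a.c.X)\{a,b} + (a.b.0)\{b,c}) has moves —a→ s1, —b→ s2
  s1 = (b.0)\{b,c} has moves deadlocked
  s2 = a.((rec X. b.a.(X + X + a.X) + ((a.c.X)\{a,b} + (a.b.0)\{b,c})) + (rec X. b.a.(X + X + a.X) + ((a.c.X)\{a,b} + (a.b.0)\{b,c})) + a.(rec X. b.a.(X + X + a.X) + ((a.c.X)\{a,b} + (a.b.0)\{b,c}))) has moves —a→ s3
  s3 = (rec X. b.a.(X + X + a.X) + ((a.c.X)\{a,b} + (a.b.0)\{b,c})) + (rec X. b.a.(X + X + a.X) + ((a.c.X)\{a,b} + (a.b.0)\{b,c})) + a.(rec X. b.a.(X + X + a.X) + ((a.c.X)\{a,b} + (a.b.0)\{b,c})) has moves —a→ s0, —a→ s1, —b→ s2
Reachable graph of Q (4 states):
  t0 = rec X. 0 + (b.a.(X + X + a.X) + ((a.c.X)\{a,b} + (a.b.0)\{b,c})) has moves —a→ t1, —b→ t2
  t1 = (b.0)\{b,c} has moves deadlocked
  t2 = a.((rec X. 0 + (b.a.(X + X + a.X) + ((a.c.X)\{a,b} + (a.b.0)\{b,c}))) + (rec X. 0 + (b.a.(X + X + a.X) + ((a.c.X)\{a,b} + (a.b.0)\{b,c}))) + a.(rec X. 0 + (b.a.(X + X + a.X) + ((a.c.X)\{a,b} + (a.b.0)\{b,c})))) has moves —a→ t3
  t3 = (rec X. 0 + (b.a.(X + X + a.X) + ((a.c.X)\{a,b} + (a.b.0)\{b,c}))) + (rec X. 0 + (b.a.(X + X + a.X) + ((a.c.X)\{a,b} + (a.b.0)\{b,c}))) + a.(rec X. 0 + (b.a.(X + X + a.X) + ((a.c.X)\{a,b} + (a.b.0)\{b,c}))) has moves —a→ t0, —a→ t1, —b→ t2
Bisimilarity quotient blocks:
  B0 = {s0, t0}
  B1 = {s1, t1}
  B2 = {s2, t2}
  B3 = {s3, t3}
s0 ∈ B0, t0 ∈ B0 → same block

P ~ Q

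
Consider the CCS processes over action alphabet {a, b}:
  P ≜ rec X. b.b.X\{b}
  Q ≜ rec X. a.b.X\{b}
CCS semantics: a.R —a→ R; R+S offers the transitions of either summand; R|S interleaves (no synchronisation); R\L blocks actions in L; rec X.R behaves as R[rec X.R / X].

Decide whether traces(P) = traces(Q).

Reachable graph of P (3 states):
  p0 = rec X. b.b.X\{b} ⊢ =b=> p1
  p1 = b.(rec X. b.b.X\{b})\{b} ⊢ =b=> p2
  p2 = (rec X. b.b.X\{b})\{b} ⊢ (no moves)
Reachable graph of Q (4 states):
  q0 = rec X. a.b.X\{b} ⊢ =a=> q1
  q1 = b.(rec X. a.b.X\{b})\{b} ⊢ =b=> q2
  q2 = (rec X. a.b.X\{b})\{b} ⊢ =a=> q3
  q3 = (b.(rec X. a.b.X\{b})\{b})\{b} ⊢ (no moves)
Trace ⟨b⟩ through P, begin at {p0}:
  after b @ step 1: {p1}
  ✓ P
Trace ⟨b⟩ through Q, begin at {q0}:
  after b @ step 1: ∅  — Q cannot continue

traces(P) ≠ traces(Q) — witness ⟨b⟩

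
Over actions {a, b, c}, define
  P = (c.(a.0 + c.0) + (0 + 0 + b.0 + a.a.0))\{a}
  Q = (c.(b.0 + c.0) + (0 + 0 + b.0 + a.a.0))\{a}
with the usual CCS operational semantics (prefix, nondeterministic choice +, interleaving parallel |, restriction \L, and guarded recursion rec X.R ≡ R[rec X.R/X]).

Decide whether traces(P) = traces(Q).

LTS(P): 3 reachable states
  m0 = (c.(a.0 + c.0) + (0 + 0 + b.0 + a.a.0))\{a} :: --b--▸ m1, --c--▸ m2
  m1 = 0\{a} :: ∅
  m2 = (a.0 + c.0)\{a} :: --c--▸ m1
LTS(Q): 3 reachable states
  n0 = (c.(b.0 + c.0) + (0 + 0 + b.0 + a.a.0))\{a} :: --b--▸ n1, --c--▸ n2
  n1 = 0\{a} :: ∅
  n2 = (b.0 + c.0)\{a} :: --b--▸ n1, --c--▸ n1
Run σ = ⟨cb⟩ on Q: start {n0}
  step 1 (c): {n2}
  step 2 (b): {n1}
  — Q admits the full trace.
Run σ = ⟨cb⟩ on P: start {m0}
  step 1 (c): {m2}
  step 2 (b): ∅ (P stuck)

trace-distinct — witness ⟨cb⟩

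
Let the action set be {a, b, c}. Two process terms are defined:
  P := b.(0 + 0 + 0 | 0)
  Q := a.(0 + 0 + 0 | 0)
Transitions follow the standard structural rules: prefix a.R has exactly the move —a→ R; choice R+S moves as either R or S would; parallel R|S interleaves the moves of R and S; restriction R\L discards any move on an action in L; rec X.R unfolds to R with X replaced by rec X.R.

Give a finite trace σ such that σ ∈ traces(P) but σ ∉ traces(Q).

P's transition system — 2 states:
  s0 = b.(0 + 0 + 0 | 0) | =b=> s1
  s1 = 0 + 0 + 0 | 0 | deadlocked
Q's transition system — 2 states:
  t0 = a.(0 + 0 + 0 | 0) | =a=> t1
  t1 = 0 + 0 + 0 | 0 | deadlocked
Trace ⟨b⟩ through P, begin at {s0}:
  [1] b ⇒ {s1}
  ✓ P
Trace ⟨b⟩ through Q, begin at {t0}:
  [1] b ⇒ ∅  — Q cannot continue

b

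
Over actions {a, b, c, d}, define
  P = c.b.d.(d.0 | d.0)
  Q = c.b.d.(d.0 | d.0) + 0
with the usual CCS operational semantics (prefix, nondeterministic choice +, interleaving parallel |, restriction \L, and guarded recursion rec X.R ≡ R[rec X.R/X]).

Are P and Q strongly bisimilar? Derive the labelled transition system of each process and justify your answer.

YES

Reachable graph of P (7 states):
  s0 = c.b.d.(d.0 | d.0) → -c-> s1
  s1 = b.d.(d.0 | d.0) → -b-> s2
  s2 = d.(d.0 | d.0) → -d-> s3
  s3 = d.0 | d.0 → -d-> s4, -d-> s5
  s4 = 0 | d.0 → -d-> s6
  s5 = d.0 | 0 → -d-> s6
  s6 = 0 | 0 → ∅
Reachable graph of Q (7 states):
  t0 = c.b.d.(d.0 | d.0) + 0 → -c-> t1
  t1 = b.d.(d.0 | d.0) → -b-> t2
  t2 = d.(d.0 | d.0) → -d-> t3
  t3 = d.0 | d.0 → -d-> t4, -d-> t5
  t4 = 0 | d.0 → -d-> t6
  t5 = d.0 | 0 → -d-> t6
  t6 = 0 | 0 → ∅
Partition-refinement fixed point:
  B0 = {s0, t0}
  B1 = {s1, t1}
  B2 = {s2, t2}
  B3 = {s3, t3}
  B4 = {s4, s5, t4, t5}
  B5 = {s6, t6}
s0 ∈ B0, t0 ∈ B0 → same block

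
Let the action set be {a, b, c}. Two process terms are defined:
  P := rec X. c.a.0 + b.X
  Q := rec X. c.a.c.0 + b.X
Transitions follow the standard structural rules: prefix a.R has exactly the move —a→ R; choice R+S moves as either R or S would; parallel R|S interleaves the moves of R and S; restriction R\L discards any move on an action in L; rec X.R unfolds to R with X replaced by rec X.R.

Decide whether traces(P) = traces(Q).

P's transition system — 3 states:
  s0 = rec X. c.a.0 + b.X has moves -b-> s0, -c-> s1
  s1 = a.0 has moves -a-> s2
  s2 = 0 has moves (no moves)
Q's transition system — 4 states:
  t0 = rec X. c.a.c.0 + b.X has moves -b-> t0, -c-> t1
  t1 = a.c.0 has moves -a-> t2
  t2 = c.0 has moves -c-> t3
  t3 = 0 has moves (no moves)
Executing cac from Q (initial set {t0}):
  after c @ step 1: {t1}
  after a @ step 2: {t2}
  after c @ step 3: {t3}
  ✓ Q
Executing cac from P (initial set {s0}):
  after c @ step 1: {s1}
  after a @ step 2: {s2}
  after c @ step 3: ∅ (P stuck)

NO — witness ⟨cac⟩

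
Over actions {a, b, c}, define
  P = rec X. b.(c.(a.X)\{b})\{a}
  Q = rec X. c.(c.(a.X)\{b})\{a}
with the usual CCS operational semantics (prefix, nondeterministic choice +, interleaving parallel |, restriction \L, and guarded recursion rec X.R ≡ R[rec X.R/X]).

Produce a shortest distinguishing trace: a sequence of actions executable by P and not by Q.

b

LTS(P): 3 reachable states
  s0 = rec X. b.(c.(a.X)\{b})\{a} | -b-> s1
  s1 = (c.(a.(rec X. b.(c.(a.X)\{b})\{a}))\{b})\{a} | -c-> s2
  s2 = (a.(rec X. b.(c.(a.X)\{b})\{a}))\{b}\{a} | (no moves)
LTS(Q): 3 reachable states
  t0 = rec X. c.(c.(a.X)\{b})\{a} | -c-> t1
  t1 = (c.(a.(rec X. c.(c.(a.X)\{b})\{a}))\{b})\{a} | -c-> t2
  t2 = (a.(rec X. c.(c.(a.X)\{b})\{a}))\{b}\{a} | (no moves)
Executing b from P (initial set {s0}):
  after b @ step 1: {s1}
  P completes σ.
Executing b from Q (initial set {t0}):
  after b @ step 1: ∅ (Q stuck)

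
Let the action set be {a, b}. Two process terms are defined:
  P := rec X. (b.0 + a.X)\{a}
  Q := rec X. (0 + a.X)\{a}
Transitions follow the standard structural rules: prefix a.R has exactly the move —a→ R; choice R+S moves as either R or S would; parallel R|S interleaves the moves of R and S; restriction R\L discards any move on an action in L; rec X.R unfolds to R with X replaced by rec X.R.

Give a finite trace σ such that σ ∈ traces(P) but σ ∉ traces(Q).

b

P's transition system — 2 states:
  u0 = rec X. (b.0 + a.X)\{a} ⊢ --b--▸ u1
  u1 = 0\{a} ⊢ ·
Q's transition system — 1 states:
  v0 = rec X. (0 + a.X)\{a} ⊢ ·
Trace ⟨b⟩ through P, begin at {u0}:
  after b @ step 1: {u1}
  ✓ P
Trace ⟨b⟩ through Q, begin at {v0}:
  after b @ step 1: ∅  — Q cannot continue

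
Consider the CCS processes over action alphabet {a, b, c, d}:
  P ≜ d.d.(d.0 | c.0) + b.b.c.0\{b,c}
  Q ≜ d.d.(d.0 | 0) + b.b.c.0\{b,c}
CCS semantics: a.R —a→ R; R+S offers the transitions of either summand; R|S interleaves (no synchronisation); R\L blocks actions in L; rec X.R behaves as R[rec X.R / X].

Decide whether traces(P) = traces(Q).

trace-distinct — witness ⟨ddc⟩

LTS(P): 9 reachable states
  u0 = d.d.(d.0 | c.0) + b.b.c.0\{b,c} → -b-> u1, -d-> u2
  u1 = b.c.0\{b,c} → -b-> u3
  u2 = d.(d.0 | c.0) → -d-> u4
  u3 = c.0\{b,c} → -c-> u5
  u4 = d.0 | c.0 → -c-> u6, -d-> u7
  u5 = 0\{b,c} → stopped
  u6 = d.0 | 0 → -d-> u8
  u7 = 0 | c.0 → -c-> u8
  u8 = 0 | 0 → stopped
LTS(Q): 7 reachable states
  v0 = d.d.(d.0 | 0) + b.b.c.0\{b,c} → -b-> v1, -d-> v2
  v1 = b.c.0\{b,c} → -b-> v3
  v2 = d.(d.0 | 0) → -d-> v4
  v3 = c.0\{b,c} → -c-> v5
  v4 = d.0 | 0 → -d-> v6
  v5 = 0\{b,c} → stopped
  v6 = 0 | 0 → stopped
Executing ddc from P (initial set {u0}):
  after d @ step 1: {u2}
  after d @ step 2: {u4}
  after c @ step 3: {u6}
  — P admits the full trace.
Executing ddc from Q (initial set {v0}):
  after d @ step 1: {v2}
  after d @ step 2: {v4}
  after c @ step 3: ∅  — Q cannot continue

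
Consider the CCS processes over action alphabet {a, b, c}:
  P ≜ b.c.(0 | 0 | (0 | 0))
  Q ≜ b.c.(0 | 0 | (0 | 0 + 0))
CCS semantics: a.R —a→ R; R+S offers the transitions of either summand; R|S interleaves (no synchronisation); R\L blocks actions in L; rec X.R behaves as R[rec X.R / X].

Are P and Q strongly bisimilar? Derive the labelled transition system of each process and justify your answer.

YES

P's transition system — 3 states:
  u0 = b.c.(0 | 0 | (0 | 0)) :: -b-> u1
  u1 = c.(0 | 0 | (0 | 0)) :: -c-> u2
  u2 = 0 | 0 | (0 | 0) :: deadlocked
Q's transition system — 3 states:
  v0 = b.c.(0 | 0 | (0 | 0 + 0)) :: -b-> v1
  v1 = c.(0 | 0 | (0 | 0 + 0)) :: -c-> v2
  v2 = 0 | 0 | (0 | 0 + 0) :: deadlocked
Partition-refinement fixed point:
  B0 = {u0, v0}
  B1 = {u1, v1}
  B2 = {u2, v2}
u0 ∈ B0, v0 ∈ B0 → same block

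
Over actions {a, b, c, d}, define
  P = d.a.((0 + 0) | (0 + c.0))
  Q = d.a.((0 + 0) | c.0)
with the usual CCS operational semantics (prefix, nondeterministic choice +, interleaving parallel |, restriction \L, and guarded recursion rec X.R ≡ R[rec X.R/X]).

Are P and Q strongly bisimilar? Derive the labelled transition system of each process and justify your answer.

P's transition system — 4 states:
  p0 = d.a.((0 + 0) | (0 + c.0)) ⊢ ··d··> p1
  p1 = a.((0 + 0) | (0 + c.0)) ⊢ ··a··> p2
  p2 = (0 + 0) | (0 + c.0) ⊢ ··c··> p3
  p3 = (0 + 0) | 0 ⊢ deadlocked
Q's transition system — 4 states:
  q0 = d.a.((0 + 0) | c.0) ⊢ ··d··> q1
  q1 = a.((0 + 0) | c.0) ⊢ ··a··> q2
  q2 = (0 + 0) | c.0 ⊢ ··c··> q3
  q3 = (0 + 0) | 0 ⊢ deadlocked
Coarsest stable partition (strong bisimilarity classes):
  B0 = {p0, q0}
  B1 = {p1, q1}
  B2 = {p2, q2}
  B3 = {p3, q3}
p0 ∈ B0, q0 ∈ B0 → same block

bisimilar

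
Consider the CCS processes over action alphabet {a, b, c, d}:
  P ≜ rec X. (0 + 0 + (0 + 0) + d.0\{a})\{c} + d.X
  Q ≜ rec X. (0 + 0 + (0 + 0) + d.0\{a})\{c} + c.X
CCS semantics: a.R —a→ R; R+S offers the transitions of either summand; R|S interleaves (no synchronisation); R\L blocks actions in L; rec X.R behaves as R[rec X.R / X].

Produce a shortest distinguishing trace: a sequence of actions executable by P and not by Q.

P's transition system — 2 states:
  s0 = rec X. (0 + 0 + (0 + 0) + d.0\{a})\{c} + d.X has moves -d-> s0, -d-> s1
  s1 = 0\{a}\{c} has moves ∅
Q's transition system — 2 states:
  t0 = rec X. (0 + 0 + (0 + 0) + d.0\{a})\{c} + c.X has moves -c-> t0, -d-> t1
  t1 = 0\{a}\{c} has moves ∅
Trace ⟨dd⟩ through P, begin at {s0}:
  [1] d ⇒ {s0, s1}
  [2] d ⇒ {s0, s1}
  — P admits the full trace.
Trace ⟨dd⟩ through Q, begin at {t0}:
  [1] d ⇒ {t1}
  [2] d ⇒ no successor for Q

dd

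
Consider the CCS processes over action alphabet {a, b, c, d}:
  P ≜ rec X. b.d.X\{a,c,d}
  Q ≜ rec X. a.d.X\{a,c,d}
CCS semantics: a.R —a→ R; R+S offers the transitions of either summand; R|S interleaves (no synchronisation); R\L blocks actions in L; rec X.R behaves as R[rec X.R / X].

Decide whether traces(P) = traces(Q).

traces(P) ≠ traces(Q) — witness ⟨b⟩

P's transition system — 4 states:
  m0 = rec X. b.d.X\{a,c,d} has moves =b=> m1
  m1 = d.(rec X. b.d.X\{a,c,d})\{a,c,d} has moves =d=> m2
  m2 = (rec X. b.d.X\{a,c,d})\{a,c,d} has moves =b=> m3
  m3 = (d.(rec X. b.d.X\{a,c,d})\{a,c,d})\{a,c,d} has moves ·
Q's transition system — 3 states:
  n0 = rec X. a.d.X\{a,c,d} has moves =a=> n1
  n1 = d.(rec X. a.d.X\{a,c,d})\{a,c,d} has moves =d=> n2
  n2 = (rec X. a.d.X\{a,c,d})\{a,c,d} has moves ·
Run σ = ⟨b⟩ on P: start {m0}
  step 1 (b): {m1}
  P completes σ.
Run σ = ⟨b⟩ on Q: start {n0}
  step 1 (b): ∅ (Q stuck)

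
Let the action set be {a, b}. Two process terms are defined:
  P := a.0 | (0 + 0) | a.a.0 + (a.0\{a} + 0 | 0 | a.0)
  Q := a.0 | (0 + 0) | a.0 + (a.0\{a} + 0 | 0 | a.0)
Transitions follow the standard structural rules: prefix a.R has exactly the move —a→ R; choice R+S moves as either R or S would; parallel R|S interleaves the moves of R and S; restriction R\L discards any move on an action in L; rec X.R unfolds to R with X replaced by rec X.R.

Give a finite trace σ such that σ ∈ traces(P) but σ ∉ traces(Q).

P's transition system — 8 states:
  s0 = a.0 | (0 + 0) | a.a.0 + (a.0\{a} + 0 | 0 | a.0) → --a--▸ s1, --a--▸ s2, --a--▸ s3, --a--▸ s4
  s1 = 0 | (0 + 0) | a.a.0 → --a--▸ s5
  s2 = 0 | 0 | 0 → deadlocked
  s3 = 0\{a} → deadlocked
  s4 = a.0 | (0 + 0) | a.0 → --a--▸ s5, --a--▸ s6
  s5 = 0 | (0 + 0) | a.0 → --a--▸ s7
  s6 = a.0 | (0 + 0) | 0 → --a--▸ s7
  s7 = 0 | (0 + 0) | 0 → deadlocked
Q's transition system — 6 states:
  t0 = a.0 | (0 + 0) | a.0 + (a.0\{a} + 0 | 0 | a.0) → --a--▸ t1, --a--▸ t2, --a--▸ t3, --a--▸ t4
  t1 = 0 | (0 + 0) | a.0 → --a--▸ t5
  t2 = 0 | 0 | 0 → deadlocked
  t3 = 0\{a} → deadlocked
  t4 = a.0 | (0 + 0) | 0 → --a--▸ t5
  t5 = 0 | (0 + 0) | 0 → deadlocked
Executing aaa from P (initial set {s0}):
  [1] a ⇒ {s1, s2, s3, s4}
  [2] a ⇒ {s5, s6}
  [3] a ⇒ {s7}
  ✓ P
Executing aaa from Q (initial set {t0}):
  [1] a ⇒ {t1, t2, t3, t4}
  [2] a ⇒ {t5}
  [3] a ⇒ ∅ (Q stuck)

aaa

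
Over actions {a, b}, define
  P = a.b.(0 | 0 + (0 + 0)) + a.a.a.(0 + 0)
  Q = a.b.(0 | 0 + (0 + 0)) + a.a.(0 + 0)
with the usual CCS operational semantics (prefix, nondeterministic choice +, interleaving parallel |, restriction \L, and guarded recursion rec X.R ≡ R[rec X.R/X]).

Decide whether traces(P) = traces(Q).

NO — witness ⟨aaa⟩

P's transition system — 6 states:
  u0 = a.b.(0 | 0 + (0 + 0)) + a.a.a.(0 + 0) → -a-> u1, -a-> u2
  u1 = a.a.(0 + 0) → -a-> u3
  u2 = b.(0 | 0 + (0 + 0)) → -b-> u4
  u3 = a.(0 + 0) → -a-> u5
  u4 = 0 | 0 + (0 + 0) → (no moves)
  u5 = 0 + 0 → (no moves)
Q's transition system — 5 states:
  v0 = a.b.(0 | 0 + (0 + 0)) + a.a.(0 + 0) → -a-> v1, -a-> v2
  v1 = a.(0 + 0) → -a-> v3
  v2 = b.(0 | 0 + (0 + 0)) → -b-> v4
  v3 = 0 + 0 → (no moves)
  v4 = 0 | 0 + (0 + 0) → (no moves)
Executing aaa from P (initial set {u0}):
  after a @ step 1: {u1, u2}
  after a @ step 2: {u3}
  after a @ step 3: {u5}
  P completes σ.
Executing aaa from Q (initial set {v0}):
  after a @ step 1: {v1, v2}
  after a @ step 2: {v3}
  after a @ step 3: no successor for Q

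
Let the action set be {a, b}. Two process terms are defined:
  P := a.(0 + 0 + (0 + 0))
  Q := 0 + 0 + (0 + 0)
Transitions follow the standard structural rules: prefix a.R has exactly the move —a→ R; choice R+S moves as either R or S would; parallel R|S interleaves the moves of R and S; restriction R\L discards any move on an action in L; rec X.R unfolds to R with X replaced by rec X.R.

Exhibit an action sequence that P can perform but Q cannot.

P's transition system — 2 states:
  s0 = a.(0 + 0 + (0 + 0)) | =a=> s1
  s1 = 0 + 0 + (0 + 0) | ∅
Q's transition system — 1 states:
  t0 = 0 + 0 + (0 + 0) | ∅
Trace ⟨a⟩ through P, begin at {s0}:
  [1] a ⇒ {s1}
  ✓ P
Trace ⟨a⟩ through Q, begin at {t0}:
  [1] a ⇒ ∅ (Q stuck)

a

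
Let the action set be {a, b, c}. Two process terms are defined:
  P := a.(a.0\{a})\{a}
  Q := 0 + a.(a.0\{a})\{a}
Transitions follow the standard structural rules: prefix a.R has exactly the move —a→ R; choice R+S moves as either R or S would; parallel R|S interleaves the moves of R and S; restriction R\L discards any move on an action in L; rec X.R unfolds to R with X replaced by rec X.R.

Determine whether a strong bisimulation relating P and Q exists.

P's transition system — 2 states:
  u0 = a.(a.0\{a})\{a} :: ··a··> u1
  u1 = (a.0\{a})\{a} :: stopped
Q's transition system — 2 states:
  v0 = 0 + a.(a.0\{a})\{a} :: ··a··> v1
  v1 = (a.0\{a})\{a} :: stopped
Bisimilarity quotient blocks:
  B0 = {u0, v0}
  B1 = {u1, v1}
u0 ∈ B0, v0 ∈ B0 → same block

P ~ Q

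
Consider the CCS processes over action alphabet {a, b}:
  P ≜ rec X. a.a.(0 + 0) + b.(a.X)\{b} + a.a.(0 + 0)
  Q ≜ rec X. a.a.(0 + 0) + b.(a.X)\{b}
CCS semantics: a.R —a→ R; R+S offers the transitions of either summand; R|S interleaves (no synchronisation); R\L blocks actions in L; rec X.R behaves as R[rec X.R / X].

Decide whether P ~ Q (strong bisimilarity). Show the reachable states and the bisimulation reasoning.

YES

P's transition system — 7 states:
  s0 = rec X. a.a.(0 + 0) + b.(a.X)\{b} + a.a.(0 + 0) | ··a··> s1, ··b··> s2
  s1 = a.(0 + 0) | ··a··> s3
  s2 = (a.(rec X. a.a.(0 + 0) + b.(a.X)\{b} + a.a.(0 + 0)))\{b} | ··a··> s4
  s3 = 0 + 0 | (no moves)
  s4 = (rec X. a.a.(0 + 0) + b.(a.X)\{b} + a.a.(0 + 0))\{b} | ··a··> s5
  s5 = (a.(0 + 0))\{b} | ··a··> s6
  s6 = (0 + 0)\{b} | (no moves)
Q's transition system — 7 states:
  t0 = rec X. a.a.(0 + 0) + b.(a.X)\{b} | ··a··> t1, ··b··> t2
  t1 = a.(0 + 0) | ··a··> t3
  t2 = (a.(rec X. a.a.(0 + 0) + b.(a.X)\{b}))\{b} | ··a··> t4
  t3 = 0 + 0 | (no moves)
  t4 = (rec X. a.a.(0 + 0) + b.(a.X)\{b})\{b} | ··a··> t5
  t5 = (a.(0 + 0))\{b} | ··a··> t6
  t6 = (0 + 0)\{b} | (no moves)
Partition-refinement fixed point:
  B0 = {s0, t0}
  B1 = {s2, t2}
  B2 = {s4, t4}
  B3 = {s1, s5, t1, t5}
  B4 = {s3, s6, t3, t6}
s0 ∈ B0, t0 ∈ B0 → same block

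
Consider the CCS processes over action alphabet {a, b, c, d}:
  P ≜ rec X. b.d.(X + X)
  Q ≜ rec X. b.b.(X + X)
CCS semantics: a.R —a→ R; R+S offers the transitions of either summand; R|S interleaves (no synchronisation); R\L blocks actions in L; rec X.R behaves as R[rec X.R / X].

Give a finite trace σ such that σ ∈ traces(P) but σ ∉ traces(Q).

Reachable graph of P (3 states):
  m0 = rec X. b.d.(X + X) has moves —b→ m1
  m1 = d.((rec X. b.d.(X + X)) + (rec X. b.d.(X + X))) has moves —d→ m2
  m2 = (rec X. b.d.(X + X)) + (rec X. b.d.(X + X)) has moves —b→ m1
Reachable graph of Q (3 states):
  n0 = rec X. b.b.(X + X) has moves —b→ n1
  n1 = b.((rec X. b.b.(X + X)) + (rec X. b.b.(X + X))) has moves —b→ n2
  n2 = (rec X. b.b.(X + X)) + (rec X. b.b.(X + X)) has moves —b→ n1
Trace ⟨bd⟩ through P, begin at {m0}:
  [1] b ⇒ {m1}
  [2] d ⇒ {m2}
  P completes σ.
Trace ⟨bd⟩ through Q, begin at {n0}:
  [1] b ⇒ {n1}
  [2] d ⇒ ∅ (Q stuck)

bd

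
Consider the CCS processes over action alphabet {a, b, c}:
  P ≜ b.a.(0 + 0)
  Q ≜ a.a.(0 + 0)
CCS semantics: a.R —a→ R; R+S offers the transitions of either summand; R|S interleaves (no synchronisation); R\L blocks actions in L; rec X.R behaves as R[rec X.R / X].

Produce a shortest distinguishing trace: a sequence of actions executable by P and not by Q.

P's transition system — 3 states:
  u0 = b.a.(0 + 0) has moves ··b··> u1
  u1 = a.(0 + 0) has moves ··a··> u2
  u2 = 0 + 0 has moves deadlocked
Q's transition system — 3 states:
  v0 = a.a.(0 + 0) has moves ··a··> v1
  v1 = a.(0 + 0) has moves ··a··> v2
  v2 = 0 + 0 has moves deadlocked
Run σ = ⟨b⟩ on P: start {u0}
  after b @ step 1: {u1}
  — P admits the full trace.
Run σ = ⟨b⟩ on Q: start {v0}
  after b @ step 1: no successor for Q

b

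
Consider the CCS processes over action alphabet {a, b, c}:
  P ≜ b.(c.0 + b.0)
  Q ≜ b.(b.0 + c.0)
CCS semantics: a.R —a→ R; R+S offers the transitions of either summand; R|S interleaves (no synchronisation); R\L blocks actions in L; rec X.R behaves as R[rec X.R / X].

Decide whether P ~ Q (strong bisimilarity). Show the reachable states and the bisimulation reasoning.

Reachable graph of P (3 states):
  p0 = b.(c.0 + b.0) → ··b··> p1
  p1 = c.0 + b.0 → ··b··> p2, ··c··> p2
  p2 = 0 → ·
Reachable graph of Q (3 states):
  q0 = b.(b.0 + c.0) → ··b··> q1
  q1 = b.0 + c.0 → ··b··> q2, ··c··> q2
  q2 = 0 → ·
Partition-refinement fixed point:
  B0 = {p0, q0}
  B1 = {p1, q1}
  B2 = {p2, q2}
p0 ∈ B0, q0 ∈ B0 → same block

YES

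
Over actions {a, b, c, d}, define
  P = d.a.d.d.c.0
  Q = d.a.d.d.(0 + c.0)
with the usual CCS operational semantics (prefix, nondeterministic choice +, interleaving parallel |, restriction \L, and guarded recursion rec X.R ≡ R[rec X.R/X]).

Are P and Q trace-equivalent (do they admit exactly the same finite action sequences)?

traces(P) = traces(Q)

Reachable graph of P (6 states):
  m0 = d.a.d.d.c.0 | ··d··> m1
  m1 = a.d.d.c.0 | ··a··> m2
  m2 = d.d.c.0 | ··d··> m3
  m3 = d.c.0 | ··d··> m4
  m4 = c.0 | ··c··> m5
  m5 = 0 | (no moves)
Reachable graph of Q (6 states):
  n0 = d.a.d.d.(0 + c.0) | ··d··> n1
  n1 = a.d.d.(0 + c.0) | ··a··> n2
  n2 = d.d.(0 + c.0) | ··d··> n3
  n3 = d.(0 + c.0) | ··d··> n4
  n4 = 0 + c.0 | ··c··> n5
  n5 = 0 | (no moves)
Partition-refinement fixed point:
  B0 = {m0, n0}
  B1 = {m1, n1}
  B2 = {m2, n2}
  B3 = {m3, n3}
  B4 = {m4, n4}
  B5 = {m5, n5}
m0 ∈ B0, n0 ∈ B0 → same block
Bisimilar ⇒ trace-equivalent.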